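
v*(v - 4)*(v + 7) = v^3 + 3*v^2 - 28*v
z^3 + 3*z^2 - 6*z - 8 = (z - 2)*(z + 1)*(z + 4)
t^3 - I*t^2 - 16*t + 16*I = (t - 4)*(t + 4)*(t - I)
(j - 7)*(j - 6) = j^2 - 13*j + 42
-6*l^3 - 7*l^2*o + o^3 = (-3*l + o)*(l + o)*(2*l + o)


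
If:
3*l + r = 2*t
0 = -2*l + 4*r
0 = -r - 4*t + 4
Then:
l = 8/15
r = 4/15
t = 14/15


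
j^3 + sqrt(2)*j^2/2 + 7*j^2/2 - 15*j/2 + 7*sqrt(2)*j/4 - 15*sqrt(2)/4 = (j - 3/2)*(j + 5)*(j + sqrt(2)/2)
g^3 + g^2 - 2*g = g*(g - 1)*(g + 2)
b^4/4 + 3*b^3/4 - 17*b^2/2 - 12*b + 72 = (b/4 + 1)*(b - 4)*(b - 3)*(b + 6)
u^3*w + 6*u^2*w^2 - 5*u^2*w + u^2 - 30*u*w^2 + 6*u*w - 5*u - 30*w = (u - 5)*(u + 6*w)*(u*w + 1)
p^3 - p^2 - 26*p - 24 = (p - 6)*(p + 1)*(p + 4)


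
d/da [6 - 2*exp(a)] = -2*exp(a)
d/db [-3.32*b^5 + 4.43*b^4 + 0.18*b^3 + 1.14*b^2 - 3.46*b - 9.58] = -16.6*b^4 + 17.72*b^3 + 0.54*b^2 + 2.28*b - 3.46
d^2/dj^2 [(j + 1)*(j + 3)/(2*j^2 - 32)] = (4*j^3 + 57*j^2 + 192*j + 304)/(j^6 - 48*j^4 + 768*j^2 - 4096)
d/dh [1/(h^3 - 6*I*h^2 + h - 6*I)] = (-3*h^2 + 12*I*h - 1)/(h^3 - 6*I*h^2 + h - 6*I)^2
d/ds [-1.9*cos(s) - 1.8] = 1.9*sin(s)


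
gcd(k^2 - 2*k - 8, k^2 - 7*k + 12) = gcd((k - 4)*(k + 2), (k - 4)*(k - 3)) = k - 4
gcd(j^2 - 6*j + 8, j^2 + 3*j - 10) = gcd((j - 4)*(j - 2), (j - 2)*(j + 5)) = j - 2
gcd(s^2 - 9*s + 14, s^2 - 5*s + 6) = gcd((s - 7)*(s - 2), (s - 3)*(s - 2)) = s - 2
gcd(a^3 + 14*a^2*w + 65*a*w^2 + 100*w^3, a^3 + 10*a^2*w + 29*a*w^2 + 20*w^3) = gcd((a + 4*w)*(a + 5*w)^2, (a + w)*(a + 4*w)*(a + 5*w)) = a^2 + 9*a*w + 20*w^2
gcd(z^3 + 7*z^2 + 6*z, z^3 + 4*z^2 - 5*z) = z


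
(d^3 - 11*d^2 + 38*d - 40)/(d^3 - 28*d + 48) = (d - 5)/(d + 6)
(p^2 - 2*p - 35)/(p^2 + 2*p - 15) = (p - 7)/(p - 3)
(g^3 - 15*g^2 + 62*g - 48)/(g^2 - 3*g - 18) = (g^2 - 9*g + 8)/(g + 3)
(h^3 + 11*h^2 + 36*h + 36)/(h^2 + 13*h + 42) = (h^2 + 5*h + 6)/(h + 7)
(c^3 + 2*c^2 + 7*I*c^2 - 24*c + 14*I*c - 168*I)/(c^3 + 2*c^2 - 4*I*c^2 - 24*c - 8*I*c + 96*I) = (c + 7*I)/(c - 4*I)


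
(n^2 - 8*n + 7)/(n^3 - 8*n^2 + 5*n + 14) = (n - 1)/(n^2 - n - 2)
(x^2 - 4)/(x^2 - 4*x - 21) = (4 - x^2)/(-x^2 + 4*x + 21)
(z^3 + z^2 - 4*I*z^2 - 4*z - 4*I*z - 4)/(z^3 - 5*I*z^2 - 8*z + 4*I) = (z + 1)/(z - I)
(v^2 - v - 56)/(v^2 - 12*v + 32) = (v + 7)/(v - 4)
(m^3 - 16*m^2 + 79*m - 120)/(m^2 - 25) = (m^2 - 11*m + 24)/(m + 5)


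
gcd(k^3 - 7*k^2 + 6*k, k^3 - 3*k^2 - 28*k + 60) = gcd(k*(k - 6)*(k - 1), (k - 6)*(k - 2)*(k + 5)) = k - 6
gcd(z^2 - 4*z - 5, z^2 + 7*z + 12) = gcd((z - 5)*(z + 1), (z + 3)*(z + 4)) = 1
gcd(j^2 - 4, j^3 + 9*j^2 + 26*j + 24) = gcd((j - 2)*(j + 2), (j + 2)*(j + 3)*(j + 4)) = j + 2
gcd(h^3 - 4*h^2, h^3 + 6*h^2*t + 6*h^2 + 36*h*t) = h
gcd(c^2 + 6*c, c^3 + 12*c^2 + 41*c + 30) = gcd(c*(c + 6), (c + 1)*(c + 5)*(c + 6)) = c + 6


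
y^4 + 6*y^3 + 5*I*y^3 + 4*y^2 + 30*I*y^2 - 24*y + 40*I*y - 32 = (y + 2)*(y + 4)*(y + I)*(y + 4*I)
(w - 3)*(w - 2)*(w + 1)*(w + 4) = w^4 - 15*w^2 + 10*w + 24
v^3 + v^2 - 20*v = v*(v - 4)*(v + 5)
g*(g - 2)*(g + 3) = g^3 + g^2 - 6*g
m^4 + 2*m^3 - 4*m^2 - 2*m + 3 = (m - 1)^2*(m + 1)*(m + 3)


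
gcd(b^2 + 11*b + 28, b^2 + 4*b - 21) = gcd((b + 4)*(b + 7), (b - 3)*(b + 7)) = b + 7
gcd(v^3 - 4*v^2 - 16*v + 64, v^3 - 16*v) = v^2 - 16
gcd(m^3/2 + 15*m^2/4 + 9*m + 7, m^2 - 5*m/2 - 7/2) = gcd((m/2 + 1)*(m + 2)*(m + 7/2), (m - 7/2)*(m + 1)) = 1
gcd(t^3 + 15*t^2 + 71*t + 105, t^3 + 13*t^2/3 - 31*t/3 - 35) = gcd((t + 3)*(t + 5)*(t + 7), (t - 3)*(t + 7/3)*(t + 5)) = t + 5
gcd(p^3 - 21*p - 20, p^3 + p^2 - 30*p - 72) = p + 4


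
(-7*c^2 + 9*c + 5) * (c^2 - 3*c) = -7*c^4 + 30*c^3 - 22*c^2 - 15*c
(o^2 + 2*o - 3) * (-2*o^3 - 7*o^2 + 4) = -2*o^5 - 11*o^4 - 8*o^3 + 25*o^2 + 8*o - 12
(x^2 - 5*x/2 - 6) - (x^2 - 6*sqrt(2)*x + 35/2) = -5*x/2 + 6*sqrt(2)*x - 47/2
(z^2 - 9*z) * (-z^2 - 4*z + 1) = -z^4 + 5*z^3 + 37*z^2 - 9*z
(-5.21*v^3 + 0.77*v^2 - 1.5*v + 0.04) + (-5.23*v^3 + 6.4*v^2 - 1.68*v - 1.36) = -10.44*v^3 + 7.17*v^2 - 3.18*v - 1.32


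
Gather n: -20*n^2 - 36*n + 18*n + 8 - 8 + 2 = -20*n^2 - 18*n + 2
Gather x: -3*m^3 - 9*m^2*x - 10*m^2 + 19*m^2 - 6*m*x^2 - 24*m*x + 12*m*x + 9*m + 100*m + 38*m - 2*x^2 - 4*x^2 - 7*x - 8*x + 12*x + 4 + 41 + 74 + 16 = -3*m^3 + 9*m^2 + 147*m + x^2*(-6*m - 6) + x*(-9*m^2 - 12*m - 3) + 135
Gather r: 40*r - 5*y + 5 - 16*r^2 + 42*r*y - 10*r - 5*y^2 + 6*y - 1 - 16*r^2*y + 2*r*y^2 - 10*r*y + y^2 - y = r^2*(-16*y - 16) + r*(2*y^2 + 32*y + 30) - 4*y^2 + 4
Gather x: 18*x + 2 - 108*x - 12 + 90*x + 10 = 0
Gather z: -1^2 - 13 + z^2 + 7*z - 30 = z^2 + 7*z - 44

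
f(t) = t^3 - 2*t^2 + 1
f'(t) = 3*t^2 - 4*t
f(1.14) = -0.12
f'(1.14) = -0.66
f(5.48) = 105.51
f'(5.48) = 68.17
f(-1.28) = -4.37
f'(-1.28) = 10.04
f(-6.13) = -304.50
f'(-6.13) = 137.25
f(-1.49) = -6.75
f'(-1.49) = 12.62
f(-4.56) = -135.41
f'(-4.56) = 80.62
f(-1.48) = -6.62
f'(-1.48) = 12.49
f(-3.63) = -73.19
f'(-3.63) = 54.05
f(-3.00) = -44.00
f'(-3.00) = 39.00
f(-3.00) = -44.00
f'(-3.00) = 39.00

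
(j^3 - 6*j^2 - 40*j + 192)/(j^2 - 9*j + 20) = (j^2 - 2*j - 48)/(j - 5)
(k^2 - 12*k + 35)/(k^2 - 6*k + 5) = (k - 7)/(k - 1)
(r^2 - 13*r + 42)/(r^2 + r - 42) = (r - 7)/(r + 7)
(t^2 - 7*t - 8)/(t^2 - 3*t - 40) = (t + 1)/(t + 5)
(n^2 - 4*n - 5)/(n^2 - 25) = (n + 1)/(n + 5)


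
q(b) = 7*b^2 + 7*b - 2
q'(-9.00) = -119.00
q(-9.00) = 502.00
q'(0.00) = 7.00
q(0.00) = -2.00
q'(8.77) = 129.78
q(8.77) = 597.78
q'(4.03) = 63.42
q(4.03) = 139.90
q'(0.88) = 19.32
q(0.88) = 9.58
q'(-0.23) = 3.78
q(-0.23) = -3.24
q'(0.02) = 7.28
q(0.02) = -1.86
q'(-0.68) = -2.52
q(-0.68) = -3.52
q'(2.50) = 42.00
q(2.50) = 59.25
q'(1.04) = 21.56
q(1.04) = 12.85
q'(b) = 14*b + 7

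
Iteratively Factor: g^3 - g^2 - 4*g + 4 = (g + 2)*(g^2 - 3*g + 2) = (g - 2)*(g + 2)*(g - 1)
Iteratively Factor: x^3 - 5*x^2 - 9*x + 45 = (x - 5)*(x^2 - 9) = (x - 5)*(x + 3)*(x - 3)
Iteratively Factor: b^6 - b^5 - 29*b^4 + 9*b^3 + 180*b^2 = (b + 3)*(b^5 - 4*b^4 - 17*b^3 + 60*b^2) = b*(b + 3)*(b^4 - 4*b^3 - 17*b^2 + 60*b) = b^2*(b + 3)*(b^3 - 4*b^2 - 17*b + 60) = b^2*(b - 5)*(b + 3)*(b^2 + b - 12) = b^2*(b - 5)*(b + 3)*(b + 4)*(b - 3)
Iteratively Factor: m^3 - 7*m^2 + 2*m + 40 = (m + 2)*(m^2 - 9*m + 20) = (m - 5)*(m + 2)*(m - 4)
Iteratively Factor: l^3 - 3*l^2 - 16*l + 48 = (l - 3)*(l^2 - 16) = (l - 3)*(l + 4)*(l - 4)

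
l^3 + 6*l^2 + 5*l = l*(l + 1)*(l + 5)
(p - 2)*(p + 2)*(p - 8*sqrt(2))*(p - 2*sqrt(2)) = p^4 - 10*sqrt(2)*p^3 + 28*p^2 + 40*sqrt(2)*p - 128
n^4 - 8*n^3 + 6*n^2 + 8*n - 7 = (n - 7)*(n - 1)^2*(n + 1)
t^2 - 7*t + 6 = (t - 6)*(t - 1)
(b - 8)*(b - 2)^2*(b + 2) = b^4 - 10*b^3 + 12*b^2 + 40*b - 64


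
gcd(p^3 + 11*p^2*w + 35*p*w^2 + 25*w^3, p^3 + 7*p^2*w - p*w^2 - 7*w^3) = p + w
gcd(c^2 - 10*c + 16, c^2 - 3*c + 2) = c - 2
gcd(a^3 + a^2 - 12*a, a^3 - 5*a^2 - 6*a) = a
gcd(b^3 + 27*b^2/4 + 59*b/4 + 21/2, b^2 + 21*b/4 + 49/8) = b + 7/4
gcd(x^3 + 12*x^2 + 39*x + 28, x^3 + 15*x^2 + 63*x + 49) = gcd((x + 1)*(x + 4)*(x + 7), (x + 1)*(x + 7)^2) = x^2 + 8*x + 7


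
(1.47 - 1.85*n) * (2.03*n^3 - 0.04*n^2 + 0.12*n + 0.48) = -3.7555*n^4 + 3.0581*n^3 - 0.2808*n^2 - 0.7116*n + 0.7056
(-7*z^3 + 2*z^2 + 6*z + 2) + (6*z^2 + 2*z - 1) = -7*z^3 + 8*z^2 + 8*z + 1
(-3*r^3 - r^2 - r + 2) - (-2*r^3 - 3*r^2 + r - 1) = -r^3 + 2*r^2 - 2*r + 3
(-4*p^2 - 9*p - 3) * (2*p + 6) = -8*p^3 - 42*p^2 - 60*p - 18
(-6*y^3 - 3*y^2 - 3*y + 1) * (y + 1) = -6*y^4 - 9*y^3 - 6*y^2 - 2*y + 1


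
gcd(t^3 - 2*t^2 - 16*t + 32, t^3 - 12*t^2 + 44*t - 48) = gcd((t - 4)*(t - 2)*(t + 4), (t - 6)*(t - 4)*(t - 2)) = t^2 - 6*t + 8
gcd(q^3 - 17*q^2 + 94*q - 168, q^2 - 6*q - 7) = q - 7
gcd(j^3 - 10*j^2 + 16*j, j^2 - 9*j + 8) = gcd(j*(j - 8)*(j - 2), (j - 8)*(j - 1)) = j - 8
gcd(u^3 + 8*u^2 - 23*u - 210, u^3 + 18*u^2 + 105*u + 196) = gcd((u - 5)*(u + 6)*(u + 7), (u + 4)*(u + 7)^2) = u + 7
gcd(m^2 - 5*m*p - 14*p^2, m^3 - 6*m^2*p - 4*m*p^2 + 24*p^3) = m + 2*p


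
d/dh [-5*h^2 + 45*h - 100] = 45 - 10*h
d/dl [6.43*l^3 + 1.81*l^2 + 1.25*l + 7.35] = 19.29*l^2 + 3.62*l + 1.25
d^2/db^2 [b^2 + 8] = 2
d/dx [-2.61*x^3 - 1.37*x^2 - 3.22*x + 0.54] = -7.83*x^2 - 2.74*x - 3.22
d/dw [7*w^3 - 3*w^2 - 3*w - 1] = 21*w^2 - 6*w - 3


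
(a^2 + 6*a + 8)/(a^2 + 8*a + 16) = (a + 2)/(a + 4)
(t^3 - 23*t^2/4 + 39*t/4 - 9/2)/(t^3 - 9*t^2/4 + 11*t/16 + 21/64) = 16*(t^2 - 5*t + 6)/(16*t^2 - 24*t - 7)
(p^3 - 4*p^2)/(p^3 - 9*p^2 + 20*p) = p/(p - 5)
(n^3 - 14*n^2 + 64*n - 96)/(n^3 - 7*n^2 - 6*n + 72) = (n - 4)/(n + 3)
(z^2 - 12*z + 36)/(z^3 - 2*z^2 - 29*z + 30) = (z - 6)/(z^2 + 4*z - 5)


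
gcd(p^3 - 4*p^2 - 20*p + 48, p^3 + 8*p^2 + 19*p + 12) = p + 4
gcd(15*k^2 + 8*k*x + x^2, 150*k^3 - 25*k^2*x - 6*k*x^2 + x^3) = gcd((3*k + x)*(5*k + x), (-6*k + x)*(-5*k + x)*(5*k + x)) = 5*k + x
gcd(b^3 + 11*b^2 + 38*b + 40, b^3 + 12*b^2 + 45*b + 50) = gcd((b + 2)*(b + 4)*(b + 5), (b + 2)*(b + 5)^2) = b^2 + 7*b + 10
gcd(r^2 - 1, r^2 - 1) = r^2 - 1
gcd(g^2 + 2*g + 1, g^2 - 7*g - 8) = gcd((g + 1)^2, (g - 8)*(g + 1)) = g + 1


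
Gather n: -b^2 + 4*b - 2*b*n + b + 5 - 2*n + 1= -b^2 + 5*b + n*(-2*b - 2) + 6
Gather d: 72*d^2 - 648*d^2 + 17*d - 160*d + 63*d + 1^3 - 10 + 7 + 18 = -576*d^2 - 80*d + 16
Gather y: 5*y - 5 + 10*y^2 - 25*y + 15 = 10*y^2 - 20*y + 10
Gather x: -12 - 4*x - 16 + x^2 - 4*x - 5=x^2 - 8*x - 33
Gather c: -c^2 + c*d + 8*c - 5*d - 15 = -c^2 + c*(d + 8) - 5*d - 15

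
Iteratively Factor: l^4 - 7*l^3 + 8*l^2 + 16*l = (l + 1)*(l^3 - 8*l^2 + 16*l) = (l - 4)*(l + 1)*(l^2 - 4*l) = l*(l - 4)*(l + 1)*(l - 4)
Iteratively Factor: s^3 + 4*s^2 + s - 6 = (s + 2)*(s^2 + 2*s - 3) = (s - 1)*(s + 2)*(s + 3)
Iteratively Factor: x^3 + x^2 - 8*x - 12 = (x + 2)*(x^2 - x - 6) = (x - 3)*(x + 2)*(x + 2)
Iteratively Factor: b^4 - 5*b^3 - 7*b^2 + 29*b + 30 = (b + 2)*(b^3 - 7*b^2 + 7*b + 15) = (b - 5)*(b + 2)*(b^2 - 2*b - 3) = (b - 5)*(b + 1)*(b + 2)*(b - 3)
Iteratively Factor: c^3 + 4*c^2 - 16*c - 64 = (c + 4)*(c^2 - 16) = (c - 4)*(c + 4)*(c + 4)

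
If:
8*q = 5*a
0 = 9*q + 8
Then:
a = -64/45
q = -8/9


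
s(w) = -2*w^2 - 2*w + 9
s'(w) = -4*w - 2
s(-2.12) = 4.25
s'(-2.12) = 6.48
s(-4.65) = -24.94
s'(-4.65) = 16.60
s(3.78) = -27.14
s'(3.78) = -17.12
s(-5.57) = -41.91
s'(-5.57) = 20.28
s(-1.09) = 8.80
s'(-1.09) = 2.36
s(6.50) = -88.50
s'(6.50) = -28.00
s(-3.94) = -14.17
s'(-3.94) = 13.76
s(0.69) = 6.67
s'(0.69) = -4.76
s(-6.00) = -51.00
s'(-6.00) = 22.00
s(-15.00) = -411.00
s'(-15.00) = 58.00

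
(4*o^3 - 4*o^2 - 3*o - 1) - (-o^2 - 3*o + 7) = 4*o^3 - 3*o^2 - 8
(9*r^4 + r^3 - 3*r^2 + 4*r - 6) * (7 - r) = -9*r^5 + 62*r^4 + 10*r^3 - 25*r^2 + 34*r - 42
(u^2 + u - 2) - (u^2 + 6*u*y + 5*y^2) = -6*u*y + u - 5*y^2 - 2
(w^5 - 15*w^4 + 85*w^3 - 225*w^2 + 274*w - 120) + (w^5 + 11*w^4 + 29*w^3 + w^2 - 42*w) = 2*w^5 - 4*w^4 + 114*w^3 - 224*w^2 + 232*w - 120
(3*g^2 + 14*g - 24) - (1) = 3*g^2 + 14*g - 25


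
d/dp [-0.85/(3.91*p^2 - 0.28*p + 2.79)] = (6.647*p - 0.238)/(3.91*p^2 - 0.28*p + 2.79)^2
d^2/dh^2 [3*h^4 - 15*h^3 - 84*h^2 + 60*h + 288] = 36*h^2 - 90*h - 168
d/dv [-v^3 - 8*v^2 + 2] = v*(-3*v - 16)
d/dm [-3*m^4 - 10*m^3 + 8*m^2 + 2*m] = -12*m^3 - 30*m^2 + 16*m + 2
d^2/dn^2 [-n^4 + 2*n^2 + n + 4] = 4 - 12*n^2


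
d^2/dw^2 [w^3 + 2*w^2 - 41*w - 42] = 6*w + 4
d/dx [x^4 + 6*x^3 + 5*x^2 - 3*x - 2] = 4*x^3 + 18*x^2 + 10*x - 3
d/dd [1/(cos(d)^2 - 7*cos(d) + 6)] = (2*cos(d) - 7)*sin(d)/(cos(d)^2 - 7*cos(d) + 6)^2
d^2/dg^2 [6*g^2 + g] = 12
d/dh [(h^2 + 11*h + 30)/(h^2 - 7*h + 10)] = 2*(-9*h^2 - 20*h + 160)/(h^4 - 14*h^3 + 69*h^2 - 140*h + 100)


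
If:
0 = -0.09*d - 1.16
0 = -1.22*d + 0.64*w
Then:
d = -12.89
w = -24.57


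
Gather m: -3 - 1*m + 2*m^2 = 2*m^2 - m - 3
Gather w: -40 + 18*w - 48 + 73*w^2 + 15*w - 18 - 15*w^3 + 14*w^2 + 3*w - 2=-15*w^3 + 87*w^2 + 36*w - 108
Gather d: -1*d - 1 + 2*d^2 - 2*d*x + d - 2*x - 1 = 2*d^2 - 2*d*x - 2*x - 2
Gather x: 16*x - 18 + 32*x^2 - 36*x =32*x^2 - 20*x - 18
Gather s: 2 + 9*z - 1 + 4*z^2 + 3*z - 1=4*z^2 + 12*z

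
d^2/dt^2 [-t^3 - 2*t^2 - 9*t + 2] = -6*t - 4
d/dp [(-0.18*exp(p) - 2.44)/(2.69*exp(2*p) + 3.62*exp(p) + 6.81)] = (0.4842*exp(2*p) + 13.1272*exp(p) + 7.607)*exp(p)/(7.2361*exp(4*p) + 19.4756*exp(3*p) + 49.7422*exp(2*p) + 49.3044*exp(p) + 46.3761)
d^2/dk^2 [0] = 0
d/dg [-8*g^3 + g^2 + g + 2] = -24*g^2 + 2*g + 1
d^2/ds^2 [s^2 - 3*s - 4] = 2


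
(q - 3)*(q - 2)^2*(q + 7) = q^4 - 33*q^2 + 100*q - 84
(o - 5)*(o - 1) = o^2 - 6*o + 5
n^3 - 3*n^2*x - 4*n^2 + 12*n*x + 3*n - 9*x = (n - 3)*(n - 1)*(n - 3*x)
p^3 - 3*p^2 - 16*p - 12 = (p - 6)*(p + 1)*(p + 2)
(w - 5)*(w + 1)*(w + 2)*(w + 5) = w^4 + 3*w^3 - 23*w^2 - 75*w - 50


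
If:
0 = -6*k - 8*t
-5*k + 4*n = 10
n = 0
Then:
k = -2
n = 0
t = 3/2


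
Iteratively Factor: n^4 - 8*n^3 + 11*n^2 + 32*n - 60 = (n - 3)*(n^3 - 5*n^2 - 4*n + 20) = (n - 3)*(n + 2)*(n^2 - 7*n + 10) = (n - 3)*(n - 2)*(n + 2)*(n - 5)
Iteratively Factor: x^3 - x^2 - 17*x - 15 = (x + 1)*(x^2 - 2*x - 15) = (x - 5)*(x + 1)*(x + 3)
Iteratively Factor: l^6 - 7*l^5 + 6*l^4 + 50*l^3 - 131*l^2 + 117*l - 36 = (l - 4)*(l^5 - 3*l^4 - 6*l^3 + 26*l^2 - 27*l + 9) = (l - 4)*(l - 1)*(l^4 - 2*l^3 - 8*l^2 + 18*l - 9) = (l - 4)*(l - 1)^2*(l^3 - l^2 - 9*l + 9) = (l - 4)*(l - 1)^2*(l + 3)*(l^2 - 4*l + 3) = (l - 4)*(l - 3)*(l - 1)^2*(l + 3)*(l - 1)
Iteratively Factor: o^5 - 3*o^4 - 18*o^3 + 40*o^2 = (o + 4)*(o^4 - 7*o^3 + 10*o^2) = (o - 2)*(o + 4)*(o^3 - 5*o^2) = (o - 5)*(o - 2)*(o + 4)*(o^2) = o*(o - 5)*(o - 2)*(o + 4)*(o)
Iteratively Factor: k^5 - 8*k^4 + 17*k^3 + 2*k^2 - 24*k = (k)*(k^4 - 8*k^3 + 17*k^2 + 2*k - 24) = k*(k - 4)*(k^3 - 4*k^2 + k + 6) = k*(k - 4)*(k - 3)*(k^2 - k - 2) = k*(k - 4)*(k - 3)*(k - 2)*(k + 1)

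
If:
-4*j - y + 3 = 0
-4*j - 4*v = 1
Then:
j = 3/4 - y/4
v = y/4 - 1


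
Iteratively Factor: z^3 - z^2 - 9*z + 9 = (z + 3)*(z^2 - 4*z + 3) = (z - 1)*(z + 3)*(z - 3)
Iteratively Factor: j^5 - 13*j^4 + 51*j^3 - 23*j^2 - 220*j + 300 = (j - 2)*(j^4 - 11*j^3 + 29*j^2 + 35*j - 150) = (j - 3)*(j - 2)*(j^3 - 8*j^2 + 5*j + 50) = (j - 5)*(j - 3)*(j - 2)*(j^2 - 3*j - 10) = (j - 5)^2*(j - 3)*(j - 2)*(j + 2)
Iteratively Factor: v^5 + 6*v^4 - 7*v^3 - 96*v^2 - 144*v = (v - 4)*(v^4 + 10*v^3 + 33*v^2 + 36*v) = (v - 4)*(v + 4)*(v^3 + 6*v^2 + 9*v) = v*(v - 4)*(v + 4)*(v^2 + 6*v + 9) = v*(v - 4)*(v + 3)*(v + 4)*(v + 3)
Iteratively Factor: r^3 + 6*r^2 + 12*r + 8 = (r + 2)*(r^2 + 4*r + 4) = (r + 2)^2*(r + 2)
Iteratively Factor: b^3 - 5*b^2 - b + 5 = (b - 5)*(b^2 - 1) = (b - 5)*(b - 1)*(b + 1)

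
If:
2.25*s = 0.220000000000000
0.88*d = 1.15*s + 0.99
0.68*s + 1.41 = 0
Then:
No Solution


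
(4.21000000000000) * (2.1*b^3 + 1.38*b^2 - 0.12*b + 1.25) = 8.841*b^3 + 5.8098*b^2 - 0.5052*b + 5.2625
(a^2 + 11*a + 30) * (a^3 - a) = a^5 + 11*a^4 + 29*a^3 - 11*a^2 - 30*a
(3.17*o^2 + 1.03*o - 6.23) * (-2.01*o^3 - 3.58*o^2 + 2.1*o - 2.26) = -6.3717*o^5 - 13.4189*o^4 + 15.4919*o^3 + 17.3022*o^2 - 15.4108*o + 14.0798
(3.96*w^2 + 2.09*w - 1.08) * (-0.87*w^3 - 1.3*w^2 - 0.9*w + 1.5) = -3.4452*w^5 - 6.9663*w^4 - 5.3414*w^3 + 5.463*w^2 + 4.107*w - 1.62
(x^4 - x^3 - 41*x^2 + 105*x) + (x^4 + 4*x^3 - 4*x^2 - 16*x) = 2*x^4 + 3*x^3 - 45*x^2 + 89*x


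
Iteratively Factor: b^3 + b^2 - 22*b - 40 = (b - 5)*(b^2 + 6*b + 8) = (b - 5)*(b + 4)*(b + 2)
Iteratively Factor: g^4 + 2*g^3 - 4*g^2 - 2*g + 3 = (g - 1)*(g^3 + 3*g^2 - g - 3) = (g - 1)*(g + 1)*(g^2 + 2*g - 3) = (g - 1)^2*(g + 1)*(g + 3)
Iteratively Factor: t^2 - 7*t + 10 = (t - 2)*(t - 5)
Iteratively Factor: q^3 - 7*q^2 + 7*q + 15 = (q - 3)*(q^2 - 4*q - 5) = (q - 5)*(q - 3)*(q + 1)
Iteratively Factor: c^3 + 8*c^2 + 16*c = (c + 4)*(c^2 + 4*c) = (c + 4)^2*(c)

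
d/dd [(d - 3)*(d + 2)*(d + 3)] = 3*d^2 + 4*d - 9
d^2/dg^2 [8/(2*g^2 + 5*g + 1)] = 16*(-4*g^2 - 10*g + (4*g + 5)^2 - 2)/(2*g^2 + 5*g + 1)^3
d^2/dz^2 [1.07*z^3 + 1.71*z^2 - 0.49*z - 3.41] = 6.42*z + 3.42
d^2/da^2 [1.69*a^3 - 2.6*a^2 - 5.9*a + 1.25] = 10.14*a - 5.2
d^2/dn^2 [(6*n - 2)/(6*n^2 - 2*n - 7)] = 8*(3*(2 - 9*n)*(-6*n^2 + 2*n + 7) - 2*(3*n - 1)*(6*n - 1)^2)/(-6*n^2 + 2*n + 7)^3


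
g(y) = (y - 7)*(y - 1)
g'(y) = 2*y - 8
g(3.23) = -8.41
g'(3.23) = -1.54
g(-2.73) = 36.29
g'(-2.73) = -13.46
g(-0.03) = 7.24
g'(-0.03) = -8.06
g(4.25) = -8.94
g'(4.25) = 0.50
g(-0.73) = 13.37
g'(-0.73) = -9.46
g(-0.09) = 7.73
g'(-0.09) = -8.18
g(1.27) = -1.55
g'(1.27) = -5.46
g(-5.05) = 72.90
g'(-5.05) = -18.10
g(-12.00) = 247.00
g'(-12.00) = -32.00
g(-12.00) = 247.00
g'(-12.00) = -32.00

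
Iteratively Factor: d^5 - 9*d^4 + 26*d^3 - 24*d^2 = (d)*(d^4 - 9*d^3 + 26*d^2 - 24*d) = d^2*(d^3 - 9*d^2 + 26*d - 24) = d^2*(d - 4)*(d^2 - 5*d + 6) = d^2*(d - 4)*(d - 3)*(d - 2)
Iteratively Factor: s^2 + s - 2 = (s - 1)*(s + 2)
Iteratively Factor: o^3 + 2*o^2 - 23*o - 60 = (o + 3)*(o^2 - o - 20) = (o - 5)*(o + 3)*(o + 4)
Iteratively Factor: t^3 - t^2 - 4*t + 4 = (t - 2)*(t^2 + t - 2) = (t - 2)*(t + 2)*(t - 1)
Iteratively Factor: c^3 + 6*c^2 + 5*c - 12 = (c + 4)*(c^2 + 2*c - 3) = (c + 3)*(c + 4)*(c - 1)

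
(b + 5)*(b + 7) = b^2 + 12*b + 35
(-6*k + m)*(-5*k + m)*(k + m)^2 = 30*k^4 + 49*k^3*m + 9*k^2*m^2 - 9*k*m^3 + m^4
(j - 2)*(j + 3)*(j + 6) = j^3 + 7*j^2 - 36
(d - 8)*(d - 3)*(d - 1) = d^3 - 12*d^2 + 35*d - 24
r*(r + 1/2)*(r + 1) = r^3 + 3*r^2/2 + r/2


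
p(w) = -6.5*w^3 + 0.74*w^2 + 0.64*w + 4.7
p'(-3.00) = -179.30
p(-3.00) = 184.94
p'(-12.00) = -2825.12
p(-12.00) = 11335.58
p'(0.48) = -3.14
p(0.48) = 4.46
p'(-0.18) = -0.26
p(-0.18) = 4.65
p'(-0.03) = 0.58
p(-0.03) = 4.68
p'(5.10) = -499.01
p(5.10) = -835.02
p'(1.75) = -56.49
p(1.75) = -26.75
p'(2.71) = -138.56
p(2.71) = -117.50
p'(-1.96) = -77.17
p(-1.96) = 55.23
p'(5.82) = -651.26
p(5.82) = -1247.90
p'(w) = -19.5*w^2 + 1.48*w + 0.64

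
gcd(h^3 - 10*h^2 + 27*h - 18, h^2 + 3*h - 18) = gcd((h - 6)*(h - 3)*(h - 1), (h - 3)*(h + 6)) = h - 3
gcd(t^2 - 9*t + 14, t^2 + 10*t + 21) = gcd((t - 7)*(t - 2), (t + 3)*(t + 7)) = 1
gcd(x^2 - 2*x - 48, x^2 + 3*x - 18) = x + 6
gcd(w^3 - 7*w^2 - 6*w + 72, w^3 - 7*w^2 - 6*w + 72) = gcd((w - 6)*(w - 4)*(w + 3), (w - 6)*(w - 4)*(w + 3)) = w^3 - 7*w^2 - 6*w + 72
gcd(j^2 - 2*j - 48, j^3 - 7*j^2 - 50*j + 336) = j - 8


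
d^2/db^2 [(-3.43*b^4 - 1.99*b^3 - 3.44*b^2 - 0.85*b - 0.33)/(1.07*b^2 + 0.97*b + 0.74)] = (-7.854014*b^6 - 21.359982*b^5 - 35.658966*b^4 - 34.79186*b^3 - 17.033898*b^2 - 4.555206*b - 2.645634)/(1.225043*b^6 + 3.331659*b^5 + 5.561967*b^4 + 5.520949*b^3 + 3.846594*b^2 + 1.593516*b + 0.405224)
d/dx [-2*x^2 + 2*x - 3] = 2 - 4*x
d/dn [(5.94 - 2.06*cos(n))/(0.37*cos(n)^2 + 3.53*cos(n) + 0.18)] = (-0.7622*cos(n)^2 + 4.3956*cos(n) + 21.339)*sin(n)/(0.1369*cos(n)^4 + 2.6122*cos(n)^3 + 12.5941*cos(n)^2 + 1.2708*cos(n) + 0.0324)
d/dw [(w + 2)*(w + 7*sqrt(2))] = 2*w + 2 + 7*sqrt(2)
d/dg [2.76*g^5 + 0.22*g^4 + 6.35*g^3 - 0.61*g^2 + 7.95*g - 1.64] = 13.8*g^4 + 0.88*g^3 + 19.05*g^2 - 1.22*g + 7.95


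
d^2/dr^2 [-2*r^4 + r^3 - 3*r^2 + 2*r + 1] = -24*r^2 + 6*r - 6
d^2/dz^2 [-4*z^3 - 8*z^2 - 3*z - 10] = -24*z - 16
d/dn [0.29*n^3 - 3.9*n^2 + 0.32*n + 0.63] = 0.87*n^2 - 7.8*n + 0.32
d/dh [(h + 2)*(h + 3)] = 2*h + 5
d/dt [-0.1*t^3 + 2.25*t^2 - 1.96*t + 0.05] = -0.3*t^2 + 4.5*t - 1.96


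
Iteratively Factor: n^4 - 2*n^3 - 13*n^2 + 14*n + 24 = (n - 4)*(n^3 + 2*n^2 - 5*n - 6) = (n - 4)*(n + 3)*(n^2 - n - 2) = (n - 4)*(n + 1)*(n + 3)*(n - 2)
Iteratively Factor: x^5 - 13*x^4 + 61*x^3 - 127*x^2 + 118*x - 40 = (x - 1)*(x^4 - 12*x^3 + 49*x^2 - 78*x + 40) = (x - 4)*(x - 1)*(x^3 - 8*x^2 + 17*x - 10) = (x - 5)*(x - 4)*(x - 1)*(x^2 - 3*x + 2) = (x - 5)*(x - 4)*(x - 2)*(x - 1)*(x - 1)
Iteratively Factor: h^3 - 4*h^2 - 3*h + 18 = (h - 3)*(h^2 - h - 6) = (h - 3)^2*(h + 2)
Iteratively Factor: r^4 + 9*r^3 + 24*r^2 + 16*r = (r + 4)*(r^3 + 5*r^2 + 4*r) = (r + 1)*(r + 4)*(r^2 + 4*r) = (r + 1)*(r + 4)^2*(r)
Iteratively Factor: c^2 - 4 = (c - 2)*(c + 2)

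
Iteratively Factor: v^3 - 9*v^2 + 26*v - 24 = (v - 3)*(v^2 - 6*v + 8) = (v - 3)*(v - 2)*(v - 4)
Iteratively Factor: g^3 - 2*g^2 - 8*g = (g)*(g^2 - 2*g - 8) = g*(g + 2)*(g - 4)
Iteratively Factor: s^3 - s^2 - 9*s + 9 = (s - 1)*(s^2 - 9) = (s - 3)*(s - 1)*(s + 3)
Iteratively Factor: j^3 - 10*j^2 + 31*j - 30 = (j - 5)*(j^2 - 5*j + 6) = (j - 5)*(j - 3)*(j - 2)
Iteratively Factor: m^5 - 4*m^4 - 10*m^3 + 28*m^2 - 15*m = (m - 1)*(m^4 - 3*m^3 - 13*m^2 + 15*m) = (m - 1)*(m + 3)*(m^3 - 6*m^2 + 5*m) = m*(m - 1)*(m + 3)*(m^2 - 6*m + 5) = m*(m - 5)*(m - 1)*(m + 3)*(m - 1)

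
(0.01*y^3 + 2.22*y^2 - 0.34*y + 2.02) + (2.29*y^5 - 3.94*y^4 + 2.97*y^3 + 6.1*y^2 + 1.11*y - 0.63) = 2.29*y^5 - 3.94*y^4 + 2.98*y^3 + 8.32*y^2 + 0.77*y + 1.39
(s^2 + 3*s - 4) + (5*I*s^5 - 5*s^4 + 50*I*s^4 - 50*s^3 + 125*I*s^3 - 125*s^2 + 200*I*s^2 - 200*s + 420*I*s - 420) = 5*I*s^5 - 5*s^4 + 50*I*s^4 - 50*s^3 + 125*I*s^3 - 124*s^2 + 200*I*s^2 - 197*s + 420*I*s - 424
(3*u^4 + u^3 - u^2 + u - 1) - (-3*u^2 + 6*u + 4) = 3*u^4 + u^3 + 2*u^2 - 5*u - 5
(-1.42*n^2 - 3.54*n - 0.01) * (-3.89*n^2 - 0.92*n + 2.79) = 5.5238*n^4 + 15.077*n^3 - 0.6661*n^2 - 9.8674*n - 0.0279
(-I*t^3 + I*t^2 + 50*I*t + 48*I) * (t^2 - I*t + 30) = -I*t^5 - t^4 + I*t^4 + t^3 + 20*I*t^3 + 50*t^2 + 78*I*t^2 + 48*t + 1500*I*t + 1440*I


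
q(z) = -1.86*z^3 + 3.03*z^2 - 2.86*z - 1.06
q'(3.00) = -34.90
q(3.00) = -32.59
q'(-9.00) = -509.38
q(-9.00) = 1626.05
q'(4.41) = -84.66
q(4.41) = -114.27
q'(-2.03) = -38.16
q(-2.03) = 32.79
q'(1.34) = -4.76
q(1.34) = -3.93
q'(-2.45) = -51.20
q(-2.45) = 51.49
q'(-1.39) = -22.06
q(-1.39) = 13.76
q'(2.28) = -18.05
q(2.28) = -13.88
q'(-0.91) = -13.00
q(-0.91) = 5.45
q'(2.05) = -13.89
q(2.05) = -10.21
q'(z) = -5.58*z^2 + 6.06*z - 2.86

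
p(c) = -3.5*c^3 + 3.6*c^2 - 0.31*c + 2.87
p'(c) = -10.5*c^2 + 7.2*c - 0.31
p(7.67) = -1366.99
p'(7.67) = -562.79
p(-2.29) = 64.49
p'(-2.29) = -71.86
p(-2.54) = 84.24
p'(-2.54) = -86.34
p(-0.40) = 3.79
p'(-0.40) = -4.87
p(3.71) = -127.46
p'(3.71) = -118.12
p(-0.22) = 3.15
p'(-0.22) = -2.40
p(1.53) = -1.71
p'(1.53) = -13.87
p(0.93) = 2.88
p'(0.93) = -2.70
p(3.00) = -60.16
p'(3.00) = -73.21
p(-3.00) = 130.70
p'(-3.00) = -116.41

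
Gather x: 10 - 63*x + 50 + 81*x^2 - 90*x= 81*x^2 - 153*x + 60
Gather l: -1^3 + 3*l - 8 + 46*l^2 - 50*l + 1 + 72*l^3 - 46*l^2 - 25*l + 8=72*l^3 - 72*l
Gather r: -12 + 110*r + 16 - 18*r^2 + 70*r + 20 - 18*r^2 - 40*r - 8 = -36*r^2 + 140*r + 16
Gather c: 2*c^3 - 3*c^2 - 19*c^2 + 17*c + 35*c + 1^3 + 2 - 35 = 2*c^3 - 22*c^2 + 52*c - 32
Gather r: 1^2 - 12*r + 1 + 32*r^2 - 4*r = 32*r^2 - 16*r + 2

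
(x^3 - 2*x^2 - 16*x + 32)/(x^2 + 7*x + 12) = (x^2 - 6*x + 8)/(x + 3)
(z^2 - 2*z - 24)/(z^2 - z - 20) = (z - 6)/(z - 5)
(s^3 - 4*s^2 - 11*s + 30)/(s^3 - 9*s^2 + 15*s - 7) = (s^3 - 4*s^2 - 11*s + 30)/(s^3 - 9*s^2 + 15*s - 7)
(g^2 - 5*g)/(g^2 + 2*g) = (g - 5)/(g + 2)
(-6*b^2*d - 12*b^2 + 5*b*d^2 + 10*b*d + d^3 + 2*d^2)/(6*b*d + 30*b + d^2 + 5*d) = (-b*d - 2*b + d^2 + 2*d)/(d + 5)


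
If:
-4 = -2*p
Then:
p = 2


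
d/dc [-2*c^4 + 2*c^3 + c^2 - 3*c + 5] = -8*c^3 + 6*c^2 + 2*c - 3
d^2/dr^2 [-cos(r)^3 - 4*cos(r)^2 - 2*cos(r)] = 11*cos(r)/4 + 8*cos(2*r) + 9*cos(3*r)/4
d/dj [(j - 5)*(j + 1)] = 2*j - 4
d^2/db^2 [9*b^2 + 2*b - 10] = 18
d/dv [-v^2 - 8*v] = -2*v - 8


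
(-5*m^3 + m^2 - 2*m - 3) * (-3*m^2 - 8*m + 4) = 15*m^5 + 37*m^4 - 22*m^3 + 29*m^2 + 16*m - 12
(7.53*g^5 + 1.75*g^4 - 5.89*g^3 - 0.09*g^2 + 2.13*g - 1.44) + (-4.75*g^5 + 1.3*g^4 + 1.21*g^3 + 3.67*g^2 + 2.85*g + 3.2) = 2.78*g^5 + 3.05*g^4 - 4.68*g^3 + 3.58*g^2 + 4.98*g + 1.76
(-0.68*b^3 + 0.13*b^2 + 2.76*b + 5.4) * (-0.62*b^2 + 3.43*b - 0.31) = 0.4216*b^5 - 2.413*b^4 - 1.0545*b^3 + 6.0785*b^2 + 17.6664*b - 1.674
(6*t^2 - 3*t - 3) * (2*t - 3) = 12*t^3 - 24*t^2 + 3*t + 9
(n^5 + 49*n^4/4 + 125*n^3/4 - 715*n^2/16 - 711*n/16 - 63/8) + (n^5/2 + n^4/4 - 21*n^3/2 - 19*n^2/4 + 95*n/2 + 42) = 3*n^5/2 + 25*n^4/2 + 83*n^3/4 - 791*n^2/16 + 49*n/16 + 273/8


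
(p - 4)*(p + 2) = p^2 - 2*p - 8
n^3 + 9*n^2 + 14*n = n*(n + 2)*(n + 7)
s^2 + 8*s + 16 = (s + 4)^2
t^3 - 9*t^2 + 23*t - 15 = (t - 5)*(t - 3)*(t - 1)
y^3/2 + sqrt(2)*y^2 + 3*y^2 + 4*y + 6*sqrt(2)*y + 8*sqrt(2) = (y/2 + 1)*(y + 4)*(y + 2*sqrt(2))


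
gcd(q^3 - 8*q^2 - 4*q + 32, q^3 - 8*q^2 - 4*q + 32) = q^3 - 8*q^2 - 4*q + 32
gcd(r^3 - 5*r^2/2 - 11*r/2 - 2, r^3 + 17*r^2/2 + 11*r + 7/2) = r^2 + 3*r/2 + 1/2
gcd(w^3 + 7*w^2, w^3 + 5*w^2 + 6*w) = w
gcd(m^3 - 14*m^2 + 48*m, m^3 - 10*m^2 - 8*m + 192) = m^2 - 14*m + 48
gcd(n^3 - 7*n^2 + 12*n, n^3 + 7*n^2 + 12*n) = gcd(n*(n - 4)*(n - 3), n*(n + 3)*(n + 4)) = n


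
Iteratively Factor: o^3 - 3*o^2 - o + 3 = (o - 3)*(o^2 - 1) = (o - 3)*(o + 1)*(o - 1)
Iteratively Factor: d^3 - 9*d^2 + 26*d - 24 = (d - 2)*(d^2 - 7*d + 12) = (d - 4)*(d - 2)*(d - 3)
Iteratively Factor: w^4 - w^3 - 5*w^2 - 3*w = (w + 1)*(w^3 - 2*w^2 - 3*w) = w*(w + 1)*(w^2 - 2*w - 3) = w*(w + 1)^2*(w - 3)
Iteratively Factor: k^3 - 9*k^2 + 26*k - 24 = (k - 4)*(k^2 - 5*k + 6) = (k - 4)*(k - 2)*(k - 3)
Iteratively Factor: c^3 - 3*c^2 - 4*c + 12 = (c - 2)*(c^2 - c - 6) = (c - 2)*(c + 2)*(c - 3)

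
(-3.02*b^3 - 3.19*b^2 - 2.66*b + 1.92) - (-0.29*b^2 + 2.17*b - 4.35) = -3.02*b^3 - 2.9*b^2 - 4.83*b + 6.27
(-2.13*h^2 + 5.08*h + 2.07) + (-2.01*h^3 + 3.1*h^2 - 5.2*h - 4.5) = -2.01*h^3 + 0.97*h^2 - 0.12*h - 2.43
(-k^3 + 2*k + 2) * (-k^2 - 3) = k^5 + k^3 - 2*k^2 - 6*k - 6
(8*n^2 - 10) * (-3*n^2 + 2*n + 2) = -24*n^4 + 16*n^3 + 46*n^2 - 20*n - 20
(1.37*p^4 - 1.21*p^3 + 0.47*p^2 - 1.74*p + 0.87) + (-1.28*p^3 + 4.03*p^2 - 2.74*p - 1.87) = 1.37*p^4 - 2.49*p^3 + 4.5*p^2 - 4.48*p - 1.0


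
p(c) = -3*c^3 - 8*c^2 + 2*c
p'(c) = -9*c^2 - 16*c + 2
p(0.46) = -1.06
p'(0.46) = -7.26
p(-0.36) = -1.62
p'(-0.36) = 6.59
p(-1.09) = -7.80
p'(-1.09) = 8.75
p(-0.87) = -5.82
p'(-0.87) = 9.11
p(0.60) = -2.33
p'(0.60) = -10.84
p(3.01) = -148.27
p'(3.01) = -127.70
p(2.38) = -81.00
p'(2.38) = -87.06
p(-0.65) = -3.86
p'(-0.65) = 8.60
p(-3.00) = 3.00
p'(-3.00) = -31.00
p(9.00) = -2817.00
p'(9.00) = -871.00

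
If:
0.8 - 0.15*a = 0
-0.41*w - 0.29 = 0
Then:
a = 5.33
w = -0.71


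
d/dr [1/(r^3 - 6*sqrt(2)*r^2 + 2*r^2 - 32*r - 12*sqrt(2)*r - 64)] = (-3*r^2 - 4*r + 12*sqrt(2)*r + 12*sqrt(2) + 32)/(-r^3 - 2*r^2 + 6*sqrt(2)*r^2 + 12*sqrt(2)*r + 32*r + 64)^2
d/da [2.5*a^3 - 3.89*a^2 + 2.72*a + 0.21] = 7.5*a^2 - 7.78*a + 2.72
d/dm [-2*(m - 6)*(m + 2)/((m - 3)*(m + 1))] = 4*(-m^2 - 9*m + 6)/(m^4 - 4*m^3 - 2*m^2 + 12*m + 9)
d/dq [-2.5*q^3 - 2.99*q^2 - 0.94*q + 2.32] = -7.5*q^2 - 5.98*q - 0.94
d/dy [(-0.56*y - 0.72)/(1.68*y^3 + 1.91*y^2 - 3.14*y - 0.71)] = (1.8816*y^3 + 4.6984*y^2 + 2.7504*y - 1.8632)/(2.8224*y^6 + 6.4176*y^5 - 6.9023*y^4 - 14.3804*y^3 + 7.1474*y^2 + 4.4588*y + 0.5041)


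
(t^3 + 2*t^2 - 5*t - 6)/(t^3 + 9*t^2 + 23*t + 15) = (t - 2)/(t + 5)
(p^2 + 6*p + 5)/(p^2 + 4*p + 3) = (p + 5)/(p + 3)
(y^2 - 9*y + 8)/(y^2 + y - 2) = (y - 8)/(y + 2)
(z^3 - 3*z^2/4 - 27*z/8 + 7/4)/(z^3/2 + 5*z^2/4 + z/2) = (8*z^3 - 6*z^2 - 27*z + 14)/(2*z*(2*z^2 + 5*z + 2))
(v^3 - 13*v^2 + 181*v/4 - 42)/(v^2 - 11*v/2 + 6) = (v^2 - 23*v/2 + 28)/(v - 4)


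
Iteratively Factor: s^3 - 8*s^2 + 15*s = (s - 5)*(s^2 - 3*s) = (s - 5)*(s - 3)*(s)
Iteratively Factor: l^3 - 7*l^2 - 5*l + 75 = (l + 3)*(l^2 - 10*l + 25) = (l - 5)*(l + 3)*(l - 5)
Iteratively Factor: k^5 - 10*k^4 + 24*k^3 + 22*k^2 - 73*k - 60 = (k + 1)*(k^4 - 11*k^3 + 35*k^2 - 13*k - 60) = (k + 1)^2*(k^3 - 12*k^2 + 47*k - 60) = (k - 4)*(k + 1)^2*(k^2 - 8*k + 15) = (k - 4)*(k - 3)*(k + 1)^2*(k - 5)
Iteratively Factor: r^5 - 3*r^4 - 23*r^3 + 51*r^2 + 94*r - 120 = (r + 4)*(r^4 - 7*r^3 + 5*r^2 + 31*r - 30) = (r + 2)*(r + 4)*(r^3 - 9*r^2 + 23*r - 15) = (r - 5)*(r + 2)*(r + 4)*(r^2 - 4*r + 3) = (r - 5)*(r - 1)*(r + 2)*(r + 4)*(r - 3)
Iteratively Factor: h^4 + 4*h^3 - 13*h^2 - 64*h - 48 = (h + 4)*(h^3 - 13*h - 12) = (h + 3)*(h + 4)*(h^2 - 3*h - 4) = (h - 4)*(h + 3)*(h + 4)*(h + 1)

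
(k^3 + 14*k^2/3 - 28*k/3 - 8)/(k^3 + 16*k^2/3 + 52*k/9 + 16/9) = 3*(k^2 + 4*k - 12)/(3*k^2 + 14*k + 8)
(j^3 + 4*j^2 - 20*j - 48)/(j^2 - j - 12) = (j^2 + 8*j + 12)/(j + 3)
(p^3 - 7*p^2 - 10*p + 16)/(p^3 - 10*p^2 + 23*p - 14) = (p^2 - 6*p - 16)/(p^2 - 9*p + 14)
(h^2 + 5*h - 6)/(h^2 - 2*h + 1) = (h + 6)/(h - 1)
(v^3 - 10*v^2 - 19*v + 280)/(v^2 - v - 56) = (v^2 - 2*v - 35)/(v + 7)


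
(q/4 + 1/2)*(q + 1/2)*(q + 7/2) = q^3/4 + 3*q^2/2 + 39*q/16 + 7/8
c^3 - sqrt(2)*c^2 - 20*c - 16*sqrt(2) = (c - 4*sqrt(2))*(c + sqrt(2))*(c + 2*sqrt(2))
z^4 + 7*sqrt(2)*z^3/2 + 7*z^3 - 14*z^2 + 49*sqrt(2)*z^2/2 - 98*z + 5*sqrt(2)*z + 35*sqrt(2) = (z + 7)*(z - sqrt(2))*(z - sqrt(2)/2)*(z + 5*sqrt(2))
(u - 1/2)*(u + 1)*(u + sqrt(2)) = u^3 + u^2/2 + sqrt(2)*u^2 - u/2 + sqrt(2)*u/2 - sqrt(2)/2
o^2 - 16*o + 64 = (o - 8)^2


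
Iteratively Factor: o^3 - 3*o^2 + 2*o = (o - 1)*(o^2 - 2*o) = o*(o - 1)*(o - 2)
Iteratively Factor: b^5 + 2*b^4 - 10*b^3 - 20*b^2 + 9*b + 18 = (b + 3)*(b^4 - b^3 - 7*b^2 + b + 6) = (b + 2)*(b + 3)*(b^3 - 3*b^2 - b + 3) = (b - 1)*(b + 2)*(b + 3)*(b^2 - 2*b - 3) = (b - 3)*(b - 1)*(b + 2)*(b + 3)*(b + 1)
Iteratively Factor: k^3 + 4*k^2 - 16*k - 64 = (k + 4)*(k^2 - 16) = (k + 4)^2*(k - 4)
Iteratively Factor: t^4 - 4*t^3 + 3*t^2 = (t - 1)*(t^3 - 3*t^2) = t*(t - 1)*(t^2 - 3*t) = t^2*(t - 1)*(t - 3)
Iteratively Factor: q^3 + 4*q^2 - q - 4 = (q + 1)*(q^2 + 3*q - 4) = (q + 1)*(q + 4)*(q - 1)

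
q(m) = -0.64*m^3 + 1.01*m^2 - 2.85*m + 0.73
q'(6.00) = -59.85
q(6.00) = -118.25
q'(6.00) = -59.85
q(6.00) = -118.25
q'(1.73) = -5.10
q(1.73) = -4.49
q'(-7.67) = -131.29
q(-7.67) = 370.79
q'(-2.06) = -15.16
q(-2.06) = 16.48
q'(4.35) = -30.39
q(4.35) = -45.24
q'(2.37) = -8.85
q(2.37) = -8.87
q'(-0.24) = -3.45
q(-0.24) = 1.48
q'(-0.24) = -3.45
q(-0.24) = 1.48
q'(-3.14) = -28.12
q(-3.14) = 39.45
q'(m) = -1.92*m^2 + 2.02*m - 2.85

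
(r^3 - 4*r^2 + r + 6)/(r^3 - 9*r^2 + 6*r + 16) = (r - 3)/(r - 8)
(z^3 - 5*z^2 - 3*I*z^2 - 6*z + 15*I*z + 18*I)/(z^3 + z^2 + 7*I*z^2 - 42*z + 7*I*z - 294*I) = (z^2 + z*(1 - 3*I) - 3*I)/(z^2 + 7*z*(1 + I) + 49*I)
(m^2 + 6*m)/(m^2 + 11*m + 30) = m/(m + 5)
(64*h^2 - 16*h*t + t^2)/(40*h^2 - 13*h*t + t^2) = (-8*h + t)/(-5*h + t)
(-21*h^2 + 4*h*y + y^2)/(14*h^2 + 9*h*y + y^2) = (-3*h + y)/(2*h + y)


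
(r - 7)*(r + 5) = r^2 - 2*r - 35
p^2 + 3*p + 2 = (p + 1)*(p + 2)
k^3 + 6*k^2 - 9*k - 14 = (k - 2)*(k + 1)*(k + 7)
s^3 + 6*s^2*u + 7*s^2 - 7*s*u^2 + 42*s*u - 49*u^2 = (s + 7)*(s - u)*(s + 7*u)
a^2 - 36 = (a - 6)*(a + 6)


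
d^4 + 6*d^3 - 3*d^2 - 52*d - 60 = (d - 3)*(d + 2)^2*(d + 5)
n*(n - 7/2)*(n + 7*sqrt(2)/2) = n^3 - 7*n^2/2 + 7*sqrt(2)*n^2/2 - 49*sqrt(2)*n/4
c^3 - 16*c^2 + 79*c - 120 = (c - 8)*(c - 5)*(c - 3)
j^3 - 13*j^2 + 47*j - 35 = (j - 7)*(j - 5)*(j - 1)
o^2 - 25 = (o - 5)*(o + 5)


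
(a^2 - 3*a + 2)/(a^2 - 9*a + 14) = (a - 1)/(a - 7)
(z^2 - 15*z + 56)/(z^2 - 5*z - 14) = (z - 8)/(z + 2)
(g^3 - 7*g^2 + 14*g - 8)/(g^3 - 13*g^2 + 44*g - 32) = (g - 2)/(g - 8)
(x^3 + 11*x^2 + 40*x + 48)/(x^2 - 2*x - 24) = (x^2 + 7*x + 12)/(x - 6)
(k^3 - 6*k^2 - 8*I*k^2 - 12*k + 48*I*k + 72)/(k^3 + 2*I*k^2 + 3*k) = (k^3 + k^2*(-6 - 8*I) + 12*k*(-1 + 4*I) + 72)/(k*(k^2 + 2*I*k + 3))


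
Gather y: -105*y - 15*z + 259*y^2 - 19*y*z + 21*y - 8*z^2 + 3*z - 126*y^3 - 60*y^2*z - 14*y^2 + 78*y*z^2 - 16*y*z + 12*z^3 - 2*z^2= -126*y^3 + y^2*(245 - 60*z) + y*(78*z^2 - 35*z - 84) + 12*z^3 - 10*z^2 - 12*z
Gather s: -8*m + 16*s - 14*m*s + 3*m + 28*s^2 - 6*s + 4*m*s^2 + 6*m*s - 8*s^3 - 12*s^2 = -5*m - 8*s^3 + s^2*(4*m + 16) + s*(10 - 8*m)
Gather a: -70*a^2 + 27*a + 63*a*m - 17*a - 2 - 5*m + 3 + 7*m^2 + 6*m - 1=-70*a^2 + a*(63*m + 10) + 7*m^2 + m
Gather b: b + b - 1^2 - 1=2*b - 2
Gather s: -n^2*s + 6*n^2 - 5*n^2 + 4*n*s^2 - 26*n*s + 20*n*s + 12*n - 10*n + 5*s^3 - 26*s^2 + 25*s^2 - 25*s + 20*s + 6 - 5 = n^2 + 2*n + 5*s^3 + s^2*(4*n - 1) + s*(-n^2 - 6*n - 5) + 1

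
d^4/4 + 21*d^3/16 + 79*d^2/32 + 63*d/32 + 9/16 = (d/4 + 1/2)*(d + 3/4)*(d + 1)*(d + 3/2)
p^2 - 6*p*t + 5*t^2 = (p - 5*t)*(p - t)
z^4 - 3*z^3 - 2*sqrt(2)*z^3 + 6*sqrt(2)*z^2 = z^2*(z - 3)*(z - 2*sqrt(2))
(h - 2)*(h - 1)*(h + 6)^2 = h^4 + 9*h^3 + 2*h^2 - 84*h + 72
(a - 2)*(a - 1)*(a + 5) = a^3 + 2*a^2 - 13*a + 10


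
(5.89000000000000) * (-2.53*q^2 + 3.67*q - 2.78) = -14.9017*q^2 + 21.6163*q - 16.3742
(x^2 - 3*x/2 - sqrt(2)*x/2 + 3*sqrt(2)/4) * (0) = 0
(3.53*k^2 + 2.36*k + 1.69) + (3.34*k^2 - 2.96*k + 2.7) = 6.87*k^2 - 0.6*k + 4.39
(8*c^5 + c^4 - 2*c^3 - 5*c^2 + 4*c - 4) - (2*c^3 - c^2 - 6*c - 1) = 8*c^5 + c^4 - 4*c^3 - 4*c^2 + 10*c - 3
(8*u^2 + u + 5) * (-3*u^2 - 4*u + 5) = -24*u^4 - 35*u^3 + 21*u^2 - 15*u + 25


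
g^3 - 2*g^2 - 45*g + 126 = (g - 6)*(g - 3)*(g + 7)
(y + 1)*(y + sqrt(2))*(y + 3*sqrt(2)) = y^3 + y^2 + 4*sqrt(2)*y^2 + 4*sqrt(2)*y + 6*y + 6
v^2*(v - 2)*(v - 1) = v^4 - 3*v^3 + 2*v^2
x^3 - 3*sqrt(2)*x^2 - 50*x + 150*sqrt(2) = (x - 5*sqrt(2))*(x - 3*sqrt(2))*(x + 5*sqrt(2))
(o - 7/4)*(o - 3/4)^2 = o^3 - 13*o^2/4 + 51*o/16 - 63/64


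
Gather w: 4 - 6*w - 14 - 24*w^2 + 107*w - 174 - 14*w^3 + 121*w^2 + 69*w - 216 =-14*w^3 + 97*w^2 + 170*w - 400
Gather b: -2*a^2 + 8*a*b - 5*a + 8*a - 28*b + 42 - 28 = -2*a^2 + 3*a + b*(8*a - 28) + 14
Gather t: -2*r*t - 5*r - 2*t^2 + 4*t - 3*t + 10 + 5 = -5*r - 2*t^2 + t*(1 - 2*r) + 15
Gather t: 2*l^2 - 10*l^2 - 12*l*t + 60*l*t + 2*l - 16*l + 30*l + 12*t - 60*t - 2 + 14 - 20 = -8*l^2 + 16*l + t*(48*l - 48) - 8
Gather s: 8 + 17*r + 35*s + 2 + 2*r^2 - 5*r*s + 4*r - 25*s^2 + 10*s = 2*r^2 + 21*r - 25*s^2 + s*(45 - 5*r) + 10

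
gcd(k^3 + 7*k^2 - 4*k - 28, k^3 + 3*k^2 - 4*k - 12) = k^2 - 4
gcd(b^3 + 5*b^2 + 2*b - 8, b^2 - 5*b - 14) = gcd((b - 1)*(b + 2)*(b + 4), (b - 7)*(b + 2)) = b + 2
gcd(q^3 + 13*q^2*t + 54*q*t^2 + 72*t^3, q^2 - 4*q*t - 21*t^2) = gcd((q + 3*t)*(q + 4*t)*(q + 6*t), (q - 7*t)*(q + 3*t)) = q + 3*t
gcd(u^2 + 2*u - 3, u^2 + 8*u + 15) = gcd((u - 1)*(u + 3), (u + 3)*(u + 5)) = u + 3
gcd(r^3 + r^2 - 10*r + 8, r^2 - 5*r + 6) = r - 2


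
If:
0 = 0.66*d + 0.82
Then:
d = -1.24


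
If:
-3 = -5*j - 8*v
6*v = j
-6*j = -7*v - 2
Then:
No Solution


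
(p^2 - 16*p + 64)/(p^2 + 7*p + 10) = (p^2 - 16*p + 64)/(p^2 + 7*p + 10)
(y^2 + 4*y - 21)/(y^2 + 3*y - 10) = (y^2 + 4*y - 21)/(y^2 + 3*y - 10)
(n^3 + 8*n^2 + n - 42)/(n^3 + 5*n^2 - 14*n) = (n + 3)/n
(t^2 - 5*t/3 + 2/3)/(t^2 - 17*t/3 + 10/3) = (t - 1)/(t - 5)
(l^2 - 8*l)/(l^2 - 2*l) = (l - 8)/(l - 2)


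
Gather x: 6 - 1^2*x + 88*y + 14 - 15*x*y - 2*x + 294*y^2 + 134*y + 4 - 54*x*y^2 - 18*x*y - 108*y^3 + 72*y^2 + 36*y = x*(-54*y^2 - 33*y - 3) - 108*y^3 + 366*y^2 + 258*y + 24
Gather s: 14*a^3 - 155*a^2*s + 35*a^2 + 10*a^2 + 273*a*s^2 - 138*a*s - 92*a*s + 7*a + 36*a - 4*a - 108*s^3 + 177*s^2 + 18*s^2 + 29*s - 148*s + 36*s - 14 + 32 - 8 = 14*a^3 + 45*a^2 + 39*a - 108*s^3 + s^2*(273*a + 195) + s*(-155*a^2 - 230*a - 83) + 10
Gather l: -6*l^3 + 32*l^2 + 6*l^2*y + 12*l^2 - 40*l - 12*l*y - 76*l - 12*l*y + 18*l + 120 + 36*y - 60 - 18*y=-6*l^3 + l^2*(6*y + 44) + l*(-24*y - 98) + 18*y + 60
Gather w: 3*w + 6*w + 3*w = 12*w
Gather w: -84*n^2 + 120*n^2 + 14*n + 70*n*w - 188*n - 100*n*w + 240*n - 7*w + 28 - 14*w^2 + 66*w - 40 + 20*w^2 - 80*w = 36*n^2 + 66*n + 6*w^2 + w*(-30*n - 21) - 12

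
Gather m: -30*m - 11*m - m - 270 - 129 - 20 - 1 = -42*m - 420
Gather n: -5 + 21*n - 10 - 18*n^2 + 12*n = -18*n^2 + 33*n - 15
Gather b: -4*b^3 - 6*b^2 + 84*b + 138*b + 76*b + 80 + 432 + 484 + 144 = -4*b^3 - 6*b^2 + 298*b + 1140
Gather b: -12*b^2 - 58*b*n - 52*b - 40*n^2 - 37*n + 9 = -12*b^2 + b*(-58*n - 52) - 40*n^2 - 37*n + 9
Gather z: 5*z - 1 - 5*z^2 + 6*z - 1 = -5*z^2 + 11*z - 2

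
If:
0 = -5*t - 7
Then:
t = -7/5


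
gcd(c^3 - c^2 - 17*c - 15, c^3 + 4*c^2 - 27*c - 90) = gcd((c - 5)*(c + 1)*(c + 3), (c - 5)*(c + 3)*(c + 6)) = c^2 - 2*c - 15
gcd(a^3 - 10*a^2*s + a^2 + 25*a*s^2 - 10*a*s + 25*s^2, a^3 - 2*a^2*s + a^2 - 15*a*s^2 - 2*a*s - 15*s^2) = -a^2 + 5*a*s - a + 5*s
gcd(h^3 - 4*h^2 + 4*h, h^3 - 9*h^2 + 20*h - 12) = h - 2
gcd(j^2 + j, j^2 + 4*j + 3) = j + 1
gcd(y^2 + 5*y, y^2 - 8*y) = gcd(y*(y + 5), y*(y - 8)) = y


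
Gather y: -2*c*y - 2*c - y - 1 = -2*c + y*(-2*c - 1) - 1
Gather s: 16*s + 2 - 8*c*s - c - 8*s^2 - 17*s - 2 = -c - 8*s^2 + s*(-8*c - 1)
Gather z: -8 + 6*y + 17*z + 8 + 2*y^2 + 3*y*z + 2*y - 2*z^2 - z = 2*y^2 + 8*y - 2*z^2 + z*(3*y + 16)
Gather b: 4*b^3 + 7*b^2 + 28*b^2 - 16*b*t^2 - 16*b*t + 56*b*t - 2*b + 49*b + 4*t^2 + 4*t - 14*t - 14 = 4*b^3 + 35*b^2 + b*(-16*t^2 + 40*t + 47) + 4*t^2 - 10*t - 14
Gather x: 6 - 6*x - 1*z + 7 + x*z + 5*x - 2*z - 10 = x*(z - 1) - 3*z + 3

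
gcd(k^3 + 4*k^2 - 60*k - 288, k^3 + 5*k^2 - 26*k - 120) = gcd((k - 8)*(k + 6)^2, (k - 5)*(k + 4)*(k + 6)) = k + 6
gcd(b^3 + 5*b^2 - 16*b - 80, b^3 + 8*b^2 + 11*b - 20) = b^2 + 9*b + 20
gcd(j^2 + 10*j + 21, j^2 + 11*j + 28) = j + 7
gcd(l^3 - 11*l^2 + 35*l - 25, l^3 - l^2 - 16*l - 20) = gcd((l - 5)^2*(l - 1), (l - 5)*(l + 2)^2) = l - 5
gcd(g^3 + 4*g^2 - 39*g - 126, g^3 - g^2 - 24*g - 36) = g^2 - 3*g - 18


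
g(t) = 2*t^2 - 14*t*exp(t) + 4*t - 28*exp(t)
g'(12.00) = -34178454.20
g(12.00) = -31899603.12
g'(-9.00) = -31.99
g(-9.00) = 126.01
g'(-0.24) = -27.36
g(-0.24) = -20.23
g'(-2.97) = -7.90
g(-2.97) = 6.46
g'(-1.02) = -10.08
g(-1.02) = -6.95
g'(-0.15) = -30.94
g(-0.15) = -22.85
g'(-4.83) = -15.12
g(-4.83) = 27.65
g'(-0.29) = -25.55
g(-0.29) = -18.91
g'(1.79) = -390.49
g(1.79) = -304.23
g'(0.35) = -61.15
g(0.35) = -45.04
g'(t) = -14*t*exp(t) + 4*t - 42*exp(t) + 4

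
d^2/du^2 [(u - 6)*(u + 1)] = 2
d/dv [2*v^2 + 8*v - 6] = 4*v + 8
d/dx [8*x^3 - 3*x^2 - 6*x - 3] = 24*x^2 - 6*x - 6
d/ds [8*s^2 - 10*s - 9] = 16*s - 10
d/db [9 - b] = -1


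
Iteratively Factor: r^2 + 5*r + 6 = (r + 2)*(r + 3)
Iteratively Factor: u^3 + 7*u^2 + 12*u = (u)*(u^2 + 7*u + 12) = u*(u + 3)*(u + 4)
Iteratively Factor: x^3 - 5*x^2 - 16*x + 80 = (x + 4)*(x^2 - 9*x + 20) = (x - 5)*(x + 4)*(x - 4)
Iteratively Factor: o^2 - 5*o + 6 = (o - 3)*(o - 2)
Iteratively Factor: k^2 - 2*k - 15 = (k - 5)*(k + 3)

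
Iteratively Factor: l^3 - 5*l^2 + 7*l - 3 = (l - 1)*(l^2 - 4*l + 3) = (l - 3)*(l - 1)*(l - 1)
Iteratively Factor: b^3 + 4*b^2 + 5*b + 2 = (b + 1)*(b^2 + 3*b + 2) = (b + 1)*(b + 2)*(b + 1)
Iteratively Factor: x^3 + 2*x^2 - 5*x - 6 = (x + 3)*(x^2 - x - 2) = (x - 2)*(x + 3)*(x + 1)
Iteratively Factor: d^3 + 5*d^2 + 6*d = (d + 2)*(d^2 + 3*d) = (d + 2)*(d + 3)*(d)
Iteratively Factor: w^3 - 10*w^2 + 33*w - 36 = (w - 4)*(w^2 - 6*w + 9) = (w - 4)*(w - 3)*(w - 3)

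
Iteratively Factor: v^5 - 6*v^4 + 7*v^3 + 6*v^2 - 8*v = (v - 2)*(v^4 - 4*v^3 - v^2 + 4*v) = (v - 2)*(v + 1)*(v^3 - 5*v^2 + 4*v) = (v - 2)*(v - 1)*(v + 1)*(v^2 - 4*v) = v*(v - 2)*(v - 1)*(v + 1)*(v - 4)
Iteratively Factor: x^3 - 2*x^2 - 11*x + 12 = (x - 1)*(x^2 - x - 12) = (x - 1)*(x + 3)*(x - 4)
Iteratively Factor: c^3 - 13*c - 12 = (c + 1)*(c^2 - c - 12) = (c - 4)*(c + 1)*(c + 3)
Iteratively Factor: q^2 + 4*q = (q)*(q + 4)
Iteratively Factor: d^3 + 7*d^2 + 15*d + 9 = (d + 3)*(d^2 + 4*d + 3) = (d + 3)^2*(d + 1)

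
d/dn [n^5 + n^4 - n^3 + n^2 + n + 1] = 5*n^4 + 4*n^3 - 3*n^2 + 2*n + 1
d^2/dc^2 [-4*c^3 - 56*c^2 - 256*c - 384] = -24*c - 112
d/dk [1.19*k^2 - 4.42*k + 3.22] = 2.38*k - 4.42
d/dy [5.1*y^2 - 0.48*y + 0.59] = 10.2*y - 0.48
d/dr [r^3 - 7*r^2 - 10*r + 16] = 3*r^2 - 14*r - 10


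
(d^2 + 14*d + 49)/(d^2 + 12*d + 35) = (d + 7)/(d + 5)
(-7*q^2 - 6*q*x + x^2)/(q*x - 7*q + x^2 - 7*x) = (-7*q + x)/(x - 7)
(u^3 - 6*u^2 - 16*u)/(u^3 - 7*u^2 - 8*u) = (u + 2)/(u + 1)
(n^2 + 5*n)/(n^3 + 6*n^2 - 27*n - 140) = n*(n + 5)/(n^3 + 6*n^2 - 27*n - 140)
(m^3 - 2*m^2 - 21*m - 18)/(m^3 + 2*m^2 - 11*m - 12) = (m^2 - 3*m - 18)/(m^2 + m - 12)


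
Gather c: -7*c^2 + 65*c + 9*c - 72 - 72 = -7*c^2 + 74*c - 144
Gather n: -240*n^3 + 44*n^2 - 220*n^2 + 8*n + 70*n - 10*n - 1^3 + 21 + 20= -240*n^3 - 176*n^2 + 68*n + 40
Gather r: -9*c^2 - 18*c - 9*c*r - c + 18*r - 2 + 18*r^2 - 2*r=-9*c^2 - 19*c + 18*r^2 + r*(16 - 9*c) - 2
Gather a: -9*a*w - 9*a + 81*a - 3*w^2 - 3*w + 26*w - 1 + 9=a*(72 - 9*w) - 3*w^2 + 23*w + 8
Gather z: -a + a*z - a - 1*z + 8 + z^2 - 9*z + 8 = -2*a + z^2 + z*(a - 10) + 16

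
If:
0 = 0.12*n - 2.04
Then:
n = 17.00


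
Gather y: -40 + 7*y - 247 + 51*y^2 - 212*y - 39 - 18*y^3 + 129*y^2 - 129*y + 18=-18*y^3 + 180*y^2 - 334*y - 308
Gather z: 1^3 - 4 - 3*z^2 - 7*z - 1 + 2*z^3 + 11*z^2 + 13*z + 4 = 2*z^3 + 8*z^2 + 6*z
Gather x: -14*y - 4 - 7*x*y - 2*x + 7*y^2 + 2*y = x*(-7*y - 2) + 7*y^2 - 12*y - 4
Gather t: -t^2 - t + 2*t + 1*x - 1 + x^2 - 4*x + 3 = -t^2 + t + x^2 - 3*x + 2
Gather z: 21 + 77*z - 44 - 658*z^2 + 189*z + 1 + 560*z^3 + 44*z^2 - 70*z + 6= 560*z^3 - 614*z^2 + 196*z - 16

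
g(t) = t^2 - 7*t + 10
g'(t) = 2*t - 7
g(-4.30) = 58.59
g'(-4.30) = -15.60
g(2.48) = -1.21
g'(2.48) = -2.04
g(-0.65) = 14.97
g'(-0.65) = -8.30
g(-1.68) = 24.58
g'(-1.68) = -10.36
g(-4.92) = 68.65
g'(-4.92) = -16.84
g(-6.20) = 91.84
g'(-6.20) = -19.40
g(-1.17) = 19.56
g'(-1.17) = -9.34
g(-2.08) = 28.89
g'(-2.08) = -11.16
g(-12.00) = 238.00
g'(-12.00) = -31.00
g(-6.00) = 88.00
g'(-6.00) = -19.00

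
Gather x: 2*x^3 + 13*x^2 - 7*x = 2*x^3 + 13*x^2 - 7*x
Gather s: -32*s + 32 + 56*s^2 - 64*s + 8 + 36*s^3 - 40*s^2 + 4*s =36*s^3 + 16*s^2 - 92*s + 40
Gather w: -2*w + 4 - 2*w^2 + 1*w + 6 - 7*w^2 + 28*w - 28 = -9*w^2 + 27*w - 18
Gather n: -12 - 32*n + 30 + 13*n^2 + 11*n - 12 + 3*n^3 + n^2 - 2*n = 3*n^3 + 14*n^2 - 23*n + 6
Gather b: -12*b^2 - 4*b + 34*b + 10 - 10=-12*b^2 + 30*b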